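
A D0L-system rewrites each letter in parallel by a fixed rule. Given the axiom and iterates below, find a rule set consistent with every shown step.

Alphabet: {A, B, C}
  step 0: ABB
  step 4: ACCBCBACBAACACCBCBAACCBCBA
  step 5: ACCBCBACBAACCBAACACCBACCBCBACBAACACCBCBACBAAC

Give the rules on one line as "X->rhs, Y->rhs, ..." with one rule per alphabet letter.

  step 4 ⇒ step 5: ACCBCBACBAACACCBCBAACCBCBA ⇒ AC·CB·CB·A·CB·A·AC·CB·A·AC·AC·CB·AC·CB·CB·A·CB·A·AC·AC·CB·CB·A·CB·A·AC
    A ↦ AC
    B ↦ A
    C ↦ CB

A->AC, B->A, C->CB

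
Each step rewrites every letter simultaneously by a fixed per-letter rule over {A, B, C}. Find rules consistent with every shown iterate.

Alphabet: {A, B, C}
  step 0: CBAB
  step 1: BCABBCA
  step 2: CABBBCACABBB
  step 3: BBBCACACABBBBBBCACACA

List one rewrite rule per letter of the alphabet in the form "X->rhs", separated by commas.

A->BB, B->CA, C->B

  step 2 ⇒ step 3: CABBBCACABBB ⇒ B·BB·CA·CA·CA·B·BB·B·BB·CA·CA·CA
    A ↦ BB
    B ↦ CA
    C ↦ B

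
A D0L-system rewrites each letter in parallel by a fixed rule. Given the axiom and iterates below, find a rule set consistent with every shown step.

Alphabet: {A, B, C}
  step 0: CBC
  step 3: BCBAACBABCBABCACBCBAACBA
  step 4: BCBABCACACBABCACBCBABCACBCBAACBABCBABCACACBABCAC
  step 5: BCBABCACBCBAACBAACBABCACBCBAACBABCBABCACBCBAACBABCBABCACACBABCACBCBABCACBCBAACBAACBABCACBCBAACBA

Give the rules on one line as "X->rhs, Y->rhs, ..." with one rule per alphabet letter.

  step 4 ⇒ step 5: BCBABCACACBABCACBCBABCACBCBAACBABCBABCACACBABCAC ⇒ BC·BA·BC·AC·BC·BA·AC·BA·AC·BA·BC·AC·BC·BA·AC·BA·BC·BA·BC·AC·BC·BA·AC·BA·BC·BA·BC·AC·AC·BA·BC·AC·BC·BA·BC·AC·BC·BA·AC·BA·AC·BA·BC·AC·BC·BA·AC·BA
    A ↦ AC
    B ↦ BC
    C ↦ BA

A->AC, B->BC, C->BA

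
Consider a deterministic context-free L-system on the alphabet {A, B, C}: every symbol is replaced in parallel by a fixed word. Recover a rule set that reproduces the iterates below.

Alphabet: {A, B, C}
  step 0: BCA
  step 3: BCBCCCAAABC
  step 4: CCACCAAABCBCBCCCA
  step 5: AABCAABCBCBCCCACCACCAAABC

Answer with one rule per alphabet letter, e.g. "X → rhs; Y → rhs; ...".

A->BC, B->CC, C->A

  step 4 ⇒ step 5: CCACCAAABCBCBCCCA ⇒ A·A·BC·A·A·BC·BC·BC·CC·A·CC·A·CC·A·A·A·BC
    A ↦ BC
    B ↦ CC
    C ↦ A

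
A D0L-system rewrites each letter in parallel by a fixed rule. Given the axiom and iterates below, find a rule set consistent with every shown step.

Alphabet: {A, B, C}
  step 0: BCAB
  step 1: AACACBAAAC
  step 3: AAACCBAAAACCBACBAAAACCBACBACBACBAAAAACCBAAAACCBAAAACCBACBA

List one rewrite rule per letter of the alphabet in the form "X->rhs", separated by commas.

  step 0 ⇒ step 1: BCAB ⇒ AAC·A·CBA·AAC
    A ↦ CBA
    B ↦ AAC
    C ↦ A

A->CBA, B->AAC, C->A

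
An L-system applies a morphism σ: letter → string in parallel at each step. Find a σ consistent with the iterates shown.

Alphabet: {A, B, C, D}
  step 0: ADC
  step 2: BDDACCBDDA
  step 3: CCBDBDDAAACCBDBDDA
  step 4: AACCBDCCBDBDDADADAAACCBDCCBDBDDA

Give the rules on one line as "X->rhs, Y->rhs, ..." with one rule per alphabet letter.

A->DA, B->CC, C->A, D->BD

  step 3 ⇒ step 4: CCBDBDDAAACCBDBDDA ⇒ A·A·CC·BD·CC·BD·BD·DA·DA·DA·A·A·CC·BD·CC·BD·BD·DA
    A ↦ DA
    B ↦ CC
    C ↦ A
    D ↦ BD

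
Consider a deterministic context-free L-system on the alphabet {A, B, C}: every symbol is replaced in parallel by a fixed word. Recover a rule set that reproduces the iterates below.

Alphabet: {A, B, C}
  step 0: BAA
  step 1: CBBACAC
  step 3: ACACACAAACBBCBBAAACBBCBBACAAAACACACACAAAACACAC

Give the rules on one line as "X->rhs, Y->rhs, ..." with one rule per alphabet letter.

A->AC, B->CBB, C->AAA

  step 0 ⇒ step 1: BAA ⇒ CBB·AC·AC
    A ↦ AC
    B ↦ CBB
    C ↦ AAA  (constrained at step 1)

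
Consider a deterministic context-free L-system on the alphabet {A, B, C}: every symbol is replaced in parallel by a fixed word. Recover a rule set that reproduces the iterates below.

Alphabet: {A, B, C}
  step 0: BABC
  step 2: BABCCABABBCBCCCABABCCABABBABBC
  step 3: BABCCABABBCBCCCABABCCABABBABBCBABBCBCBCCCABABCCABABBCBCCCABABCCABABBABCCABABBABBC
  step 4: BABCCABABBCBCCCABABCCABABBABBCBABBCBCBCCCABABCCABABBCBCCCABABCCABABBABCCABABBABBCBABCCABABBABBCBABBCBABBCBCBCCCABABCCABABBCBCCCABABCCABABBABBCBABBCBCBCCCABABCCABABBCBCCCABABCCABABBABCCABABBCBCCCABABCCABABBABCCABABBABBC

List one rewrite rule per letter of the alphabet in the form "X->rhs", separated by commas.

A->CCA, B->BAB, C->BC

  step 3 ⇒ step 4: BABCCABABBCBCCCABABCCABABBABBCBABBCBCBCCCABABCCABABBCBCCCABABCCABABBABCCABABBABBC ⇒ BAB·CCA·BAB·BC·BC·CCA·BAB·CCA·BAB·BAB·BC·BAB·BC·BC·BC·CCA·BAB·CCA·BAB·BC·BC·CCA·BAB·CCA·BAB·BAB·CCA·BAB·BAB·BC·BAB·CCA·BAB·BAB·BC·BAB·BC·BAB·BC·BC·BC·CCA·BAB·CCA·BAB·BC·BC·CCA·BAB·CCA·BAB·BAB·BC·BAB·BC·BC·BC·CCA·BAB·CCA·BAB·BC·BC·CCA·BAB·CCA·BAB·BAB·CCA·BAB·BC·BC·CCA·BAB·CCA·BAB·BAB·CCA·BAB·BAB·BC
    A ↦ CCA
    B ↦ BAB
    C ↦ BC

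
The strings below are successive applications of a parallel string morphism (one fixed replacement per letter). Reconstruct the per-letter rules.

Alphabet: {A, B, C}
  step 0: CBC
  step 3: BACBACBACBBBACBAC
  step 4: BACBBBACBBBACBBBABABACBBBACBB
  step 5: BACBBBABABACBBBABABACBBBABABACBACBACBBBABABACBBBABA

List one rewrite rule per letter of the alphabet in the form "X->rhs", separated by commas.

  step 4 ⇒ step 5: BACBBBACBBBACBBBABABACBBBACBB ⇒ BA·C·BB·BA·BA·BA·C·BB·BA·BA·BA·C·BB·BA·BA·BA·C·BA·C·BA·C·BB·BA·BA·BA·C·BB·BA·BA
    A ↦ C
    B ↦ BA
    C ↦ BB

A->C, B->BA, C->BB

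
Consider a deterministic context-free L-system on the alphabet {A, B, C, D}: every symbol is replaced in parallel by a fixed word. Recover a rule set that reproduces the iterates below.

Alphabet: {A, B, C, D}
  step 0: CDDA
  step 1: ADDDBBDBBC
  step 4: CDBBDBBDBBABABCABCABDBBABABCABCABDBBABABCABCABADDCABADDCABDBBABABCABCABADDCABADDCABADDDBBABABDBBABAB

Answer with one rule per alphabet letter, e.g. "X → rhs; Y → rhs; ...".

  step 0 ⇒ step 1: CDDA ⇒ ADD·DBB·DBB·C
    A ↦ C
    C ↦ ADD
    D ↦ DBB
    B ↦ AB  (constrained at step 1)

A->C, B->AB, C->ADD, D->DBB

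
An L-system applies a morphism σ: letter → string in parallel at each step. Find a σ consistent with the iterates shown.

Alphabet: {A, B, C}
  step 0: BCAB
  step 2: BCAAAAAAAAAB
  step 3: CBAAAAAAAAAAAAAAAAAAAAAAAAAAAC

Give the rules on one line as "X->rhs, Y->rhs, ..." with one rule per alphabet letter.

A->AAA, B->C, C->B

  step 2 ⇒ step 3: BCAAAAAAAAAB ⇒ C·B·AAA·AAA·AAA·AAA·AAA·AAA·AAA·AAA·AAA·C
    A ↦ AAA
    B ↦ C
    C ↦ B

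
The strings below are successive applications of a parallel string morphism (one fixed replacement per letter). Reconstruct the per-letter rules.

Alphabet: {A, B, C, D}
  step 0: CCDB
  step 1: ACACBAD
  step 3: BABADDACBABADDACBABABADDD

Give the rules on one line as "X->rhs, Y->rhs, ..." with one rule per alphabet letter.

  step 0 ⇒ step 1: CCDB ⇒ AC·AC·BA·D
    B ↦ D
    C ↦ AC
    D ↦ BA
    A ↦ DD  (constrained at step 1)

A->DD, B->D, C->AC, D->BA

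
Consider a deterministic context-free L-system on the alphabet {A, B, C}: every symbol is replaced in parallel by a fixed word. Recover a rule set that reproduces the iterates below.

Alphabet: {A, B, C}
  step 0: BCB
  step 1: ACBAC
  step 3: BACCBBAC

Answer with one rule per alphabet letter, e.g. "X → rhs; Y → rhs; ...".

A->C, B->AC, C->B

  step 0 ⇒ step 1: BCB ⇒ AC·B·AC
    B ↦ AC
    C ↦ B
    A ↦ C  (constrained at step 1)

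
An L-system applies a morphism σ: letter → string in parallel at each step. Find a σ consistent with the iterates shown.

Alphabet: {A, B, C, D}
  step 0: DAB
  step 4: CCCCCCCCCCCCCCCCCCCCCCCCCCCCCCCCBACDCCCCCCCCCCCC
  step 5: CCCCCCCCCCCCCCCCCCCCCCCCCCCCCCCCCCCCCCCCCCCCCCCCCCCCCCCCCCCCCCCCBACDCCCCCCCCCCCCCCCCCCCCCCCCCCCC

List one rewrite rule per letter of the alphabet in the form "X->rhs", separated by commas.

A->CD, B->BA, C->CC, D->CC

  step 4 ⇒ step 5: CCCCCCCCCCCCCCCCCCCCCCCCCCCCCCCCBACDCCCCCCCCCCCC ⇒ CC·CC·CC·CC·CC·CC·CC·CC·CC·CC·CC·CC·CC·CC·CC·CC·CC·CC·CC·CC·CC·CC·CC·CC·CC·CC·CC·CC·CC·CC·CC·CC·BA·CD·CC·CC·CC·CC·CC·CC·CC·CC·CC·CC·CC·CC·CC·CC
    A ↦ CD
    B ↦ BA
    C ↦ CC
    D ↦ CC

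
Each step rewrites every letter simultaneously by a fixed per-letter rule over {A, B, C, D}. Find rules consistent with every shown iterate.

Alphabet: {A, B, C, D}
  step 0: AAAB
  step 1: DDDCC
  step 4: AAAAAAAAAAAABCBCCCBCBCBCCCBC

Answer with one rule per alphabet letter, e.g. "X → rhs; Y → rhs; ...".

  step 0 ⇒ step 1: AAAB ⇒ D·D·D·CC
    A ↦ D
    B ↦ CC
    C ↦ BC  (constrained at step 1)
    D ↦ AA  (constrained at step 1)

A->D, B->CC, C->BC, D->AA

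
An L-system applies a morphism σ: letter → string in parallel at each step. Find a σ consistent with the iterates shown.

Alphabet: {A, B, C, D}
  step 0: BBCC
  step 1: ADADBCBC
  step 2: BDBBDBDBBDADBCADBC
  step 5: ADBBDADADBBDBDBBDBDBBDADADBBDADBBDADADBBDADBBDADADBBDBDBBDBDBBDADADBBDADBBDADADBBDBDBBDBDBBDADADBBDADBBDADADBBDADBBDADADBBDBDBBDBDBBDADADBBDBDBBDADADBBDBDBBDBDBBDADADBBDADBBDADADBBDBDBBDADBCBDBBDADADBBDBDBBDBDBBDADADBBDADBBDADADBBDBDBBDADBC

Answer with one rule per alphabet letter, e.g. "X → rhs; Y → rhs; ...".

  step 1 ⇒ step 2: ADADBCBC ⇒ BD·BBD·BD·BBD·AD·BC·AD·BC
    A ↦ BD
    B ↦ AD
    C ↦ BC
    D ↦ BBD

A->BD, B->AD, C->BC, D->BBD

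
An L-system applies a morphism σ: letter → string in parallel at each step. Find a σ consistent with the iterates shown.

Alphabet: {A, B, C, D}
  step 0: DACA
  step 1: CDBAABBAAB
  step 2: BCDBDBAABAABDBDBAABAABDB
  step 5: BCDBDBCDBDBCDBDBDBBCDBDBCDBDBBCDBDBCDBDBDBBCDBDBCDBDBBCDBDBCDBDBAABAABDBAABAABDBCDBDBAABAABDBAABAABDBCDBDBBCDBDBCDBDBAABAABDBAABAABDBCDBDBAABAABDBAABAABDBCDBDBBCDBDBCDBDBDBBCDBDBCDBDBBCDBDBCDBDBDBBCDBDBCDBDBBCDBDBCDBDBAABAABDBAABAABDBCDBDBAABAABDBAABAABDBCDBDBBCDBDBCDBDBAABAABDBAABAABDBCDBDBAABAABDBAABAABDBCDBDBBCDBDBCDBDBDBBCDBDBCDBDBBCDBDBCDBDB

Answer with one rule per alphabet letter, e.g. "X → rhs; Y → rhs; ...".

A->AAB, B->DB, C->B, D->CDB

  step 1 ⇒ step 2: CDBAABBAAB ⇒ B·CDB·DB·AAB·AAB·DB·DB·AAB·AAB·DB
    A ↦ AAB
    B ↦ DB
    C ↦ B
    D ↦ CDB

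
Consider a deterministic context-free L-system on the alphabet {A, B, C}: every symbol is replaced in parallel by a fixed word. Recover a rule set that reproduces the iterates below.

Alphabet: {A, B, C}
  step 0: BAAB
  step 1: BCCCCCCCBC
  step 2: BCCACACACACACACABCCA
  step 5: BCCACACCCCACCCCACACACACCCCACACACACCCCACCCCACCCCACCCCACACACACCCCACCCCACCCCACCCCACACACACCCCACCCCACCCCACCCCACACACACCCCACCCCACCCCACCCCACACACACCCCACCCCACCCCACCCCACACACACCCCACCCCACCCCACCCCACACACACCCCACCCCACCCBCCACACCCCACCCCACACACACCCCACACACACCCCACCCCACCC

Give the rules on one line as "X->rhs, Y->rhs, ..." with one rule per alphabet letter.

  step 1 ⇒ step 2: BCCCCCCCBC ⇒ BC·CA·CA·CA·CA·CA·CA·CA·BC·CA
    B ↦ BC
    C ↦ CA
  step 0 ⇒ step 1: BAAB ⇒ BC·CCC·CCC·BC
    A ↦ CCC

A->CCC, B->BC, C->CA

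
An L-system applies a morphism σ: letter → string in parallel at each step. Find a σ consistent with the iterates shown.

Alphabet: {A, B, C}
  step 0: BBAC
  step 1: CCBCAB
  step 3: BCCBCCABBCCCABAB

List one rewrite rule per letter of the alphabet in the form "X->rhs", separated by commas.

A->BC, B->C, C->AB

  step 0 ⇒ step 1: BBAC ⇒ C·C·BC·AB
    A ↦ BC
    B ↦ C
    C ↦ AB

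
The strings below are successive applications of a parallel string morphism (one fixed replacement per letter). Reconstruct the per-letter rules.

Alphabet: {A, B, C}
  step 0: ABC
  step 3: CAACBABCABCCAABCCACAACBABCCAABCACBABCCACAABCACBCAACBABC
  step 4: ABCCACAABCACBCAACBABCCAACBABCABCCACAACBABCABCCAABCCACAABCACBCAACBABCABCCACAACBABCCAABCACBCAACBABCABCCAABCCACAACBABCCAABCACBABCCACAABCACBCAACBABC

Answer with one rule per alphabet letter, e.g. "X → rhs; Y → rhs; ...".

A->CA, B->ACB, C->ABC

  step 3 ⇒ step 4: CAACBABCABCCAABCCACAACBABCCAABCACBABCCACAABCACBCAACBABC ⇒ ABC·CA·CA·ABC·ACB·CA·ACB·ABC·CA·ACB·ABC·ABC·CA·CA·ACB·ABC·ABC·CA·ABC·CA·CA·ABC·ACB·CA·ACB·ABC·ABC·CA·CA·ACB·ABC·CA·ABC·ACB·CA·ACB·ABC·ABC·CA·ABC·CA·CA·ACB·ABC·CA·ABC·ACB·ABC·CA·CA·ABC·ACB·CA·ACB·ABC
    A ↦ CA
    B ↦ ACB
    C ↦ ABC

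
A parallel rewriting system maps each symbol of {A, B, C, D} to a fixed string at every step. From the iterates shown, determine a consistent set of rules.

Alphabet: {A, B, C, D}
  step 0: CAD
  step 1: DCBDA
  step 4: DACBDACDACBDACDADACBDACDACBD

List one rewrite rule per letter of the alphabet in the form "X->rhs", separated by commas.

A->CB, B->AC, C->D, D->DA

  step 0 ⇒ step 1: CAD ⇒ D·CB·DA
    A ↦ CB
    C ↦ D
    D ↦ DA
    B ↦ AC  (constrained at step 1)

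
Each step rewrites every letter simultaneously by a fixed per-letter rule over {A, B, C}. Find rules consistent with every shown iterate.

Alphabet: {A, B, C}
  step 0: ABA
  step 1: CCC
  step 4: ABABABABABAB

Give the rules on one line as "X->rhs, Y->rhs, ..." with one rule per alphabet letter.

A->C, B->C, C->AB

  step 0 ⇒ step 1: ABA ⇒ C·C·C
    A ↦ C
    B ↦ C
    C ↦ AB  (constrained at step 1)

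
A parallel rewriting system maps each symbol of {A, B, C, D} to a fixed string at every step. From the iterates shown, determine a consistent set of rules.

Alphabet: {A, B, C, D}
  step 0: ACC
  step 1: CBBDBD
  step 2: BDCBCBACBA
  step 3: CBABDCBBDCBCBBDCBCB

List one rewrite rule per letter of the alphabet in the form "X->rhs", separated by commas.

A->CB, B->CB, C->BD, D->A

  step 2 ⇒ step 3: BDCBCBACBA ⇒ CB·A·BD·CB·BD·CB·CB·BD·CB·CB
    A ↦ CB
    B ↦ CB
    C ↦ BD
    D ↦ A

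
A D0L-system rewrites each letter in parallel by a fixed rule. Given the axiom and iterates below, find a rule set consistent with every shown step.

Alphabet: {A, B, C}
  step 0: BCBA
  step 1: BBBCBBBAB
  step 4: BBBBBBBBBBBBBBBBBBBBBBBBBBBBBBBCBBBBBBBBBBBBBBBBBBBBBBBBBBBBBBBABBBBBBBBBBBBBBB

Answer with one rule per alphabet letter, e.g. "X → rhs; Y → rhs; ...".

  step 0 ⇒ step 1: BCBA ⇒ BB·BC·BB·BAB
    A ↦ BAB
    B ↦ BB
    C ↦ BC

A->BAB, B->BB, C->BC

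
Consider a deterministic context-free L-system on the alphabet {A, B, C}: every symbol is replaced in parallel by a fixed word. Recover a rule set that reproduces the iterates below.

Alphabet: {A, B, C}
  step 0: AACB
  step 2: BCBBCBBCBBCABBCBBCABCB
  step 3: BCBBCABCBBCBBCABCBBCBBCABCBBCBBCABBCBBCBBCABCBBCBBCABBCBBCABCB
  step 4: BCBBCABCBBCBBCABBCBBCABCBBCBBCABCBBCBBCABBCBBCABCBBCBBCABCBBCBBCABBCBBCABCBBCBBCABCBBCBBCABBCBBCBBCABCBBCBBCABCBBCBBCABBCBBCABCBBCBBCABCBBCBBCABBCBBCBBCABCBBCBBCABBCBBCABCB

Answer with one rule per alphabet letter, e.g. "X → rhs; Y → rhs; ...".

A->B, B->BCB, C->BCA

  step 3 ⇒ step 4: BCBBCABCBBCBBCABCBBCBBCABCBBCBBCABBCBBCBBCABCBBCBBCABBCBBCABCB ⇒ BCB·BCA·BCB·BCB·BCA·B·BCB·BCA·BCB·BCB·BCA·BCB·BCB·BCA·B·BCB·BCA·BCB·BCB·BCA·BCB·BCB·BCA·B·BCB·BCA·BCB·BCB·BCA·BCB·BCB·BCA·B·BCB·BCB·BCA·BCB·BCB·BCA·BCB·BCB·BCA·B·BCB·BCA·BCB·BCB·BCA·BCB·BCB·BCA·B·BCB·BCB·BCA·BCB·BCB·BCA·B·BCB·BCA·BCB
    A ↦ B
    B ↦ BCB
    C ↦ BCA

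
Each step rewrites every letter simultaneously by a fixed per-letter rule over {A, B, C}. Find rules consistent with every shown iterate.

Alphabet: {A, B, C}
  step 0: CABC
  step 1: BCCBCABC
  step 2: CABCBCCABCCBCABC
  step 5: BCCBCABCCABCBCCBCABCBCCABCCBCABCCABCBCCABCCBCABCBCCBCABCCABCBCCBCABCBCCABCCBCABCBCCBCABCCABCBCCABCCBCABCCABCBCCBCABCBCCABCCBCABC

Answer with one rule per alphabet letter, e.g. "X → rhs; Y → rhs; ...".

  step 1 ⇒ step 2: BCCBCABC ⇒ CA·BC·BC·CA·BC·CB·CA·BC
    A ↦ CB
    B ↦ CA
    C ↦ BC

A->CB, B->CA, C->BC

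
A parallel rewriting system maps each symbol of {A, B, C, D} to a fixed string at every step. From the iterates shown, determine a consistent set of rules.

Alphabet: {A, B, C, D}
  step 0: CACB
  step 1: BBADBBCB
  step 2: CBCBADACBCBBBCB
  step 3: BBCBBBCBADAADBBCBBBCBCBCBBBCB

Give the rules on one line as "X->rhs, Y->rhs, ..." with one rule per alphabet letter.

A->AD, B->CB, C->BB, D->A

  step 2 ⇒ step 3: CBCBADACBCBBBCB ⇒ BB·CB·BB·CB·AD·A·AD·BB·CB·BB·CB·CB·CB·BB·CB
    A ↦ AD
    B ↦ CB
    C ↦ BB
    D ↦ A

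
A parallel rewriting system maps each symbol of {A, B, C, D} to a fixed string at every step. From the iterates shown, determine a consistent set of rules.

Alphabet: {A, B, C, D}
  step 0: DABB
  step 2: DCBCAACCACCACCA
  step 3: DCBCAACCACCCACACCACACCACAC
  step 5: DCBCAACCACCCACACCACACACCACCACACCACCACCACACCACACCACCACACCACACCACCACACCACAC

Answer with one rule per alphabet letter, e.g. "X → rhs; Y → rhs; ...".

  step 2 ⇒ step 3: DCBCAACCACCACCA ⇒ DCB·CA·AC·CA·C·C·CA·CA·C·CA·CA·C·CA·CA·C
    A ↦ C
    B ↦ AC
    C ↦ CA
    D ↦ DCB

A->C, B->AC, C->CA, D->DCB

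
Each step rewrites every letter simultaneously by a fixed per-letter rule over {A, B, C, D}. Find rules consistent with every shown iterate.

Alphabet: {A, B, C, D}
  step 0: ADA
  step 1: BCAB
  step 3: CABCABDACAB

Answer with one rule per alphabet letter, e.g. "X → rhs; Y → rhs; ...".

  step 0 ⇒ step 1: ADA ⇒ B·CA·B
    A ↦ B
    D ↦ CA
    B ↦ DA  (constrained at step 1)
    C ↦ DA  (constrained at step 1)

A->B, B->DA, C->DA, D->CA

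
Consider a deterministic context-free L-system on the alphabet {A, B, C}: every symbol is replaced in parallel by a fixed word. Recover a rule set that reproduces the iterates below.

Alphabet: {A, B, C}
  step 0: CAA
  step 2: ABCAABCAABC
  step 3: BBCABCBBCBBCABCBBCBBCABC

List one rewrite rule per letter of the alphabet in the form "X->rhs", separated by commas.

  step 2 ⇒ step 3: ABCAABCAABC ⇒ BBC·A·BC·BBC·BBC·A·BC·BBC·BBC·A·BC
    A ↦ BBC
    B ↦ A
    C ↦ BC

A->BBC, B->A, C->BC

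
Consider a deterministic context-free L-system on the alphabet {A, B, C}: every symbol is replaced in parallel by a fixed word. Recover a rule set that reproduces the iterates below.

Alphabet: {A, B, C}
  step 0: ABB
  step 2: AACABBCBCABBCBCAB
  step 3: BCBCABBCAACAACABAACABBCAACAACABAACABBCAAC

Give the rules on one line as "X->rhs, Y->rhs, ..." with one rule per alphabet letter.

A->BC, B->AAC, C->AB

  step 2 ⇒ step 3: AACABBCBCABBCBCAB ⇒ BC·BC·AB·BC·AAC·AAC·AB·AAC·AB·BC·AAC·AAC·AB·AAC·AB·BC·AAC
    A ↦ BC
    B ↦ AAC
    C ↦ AB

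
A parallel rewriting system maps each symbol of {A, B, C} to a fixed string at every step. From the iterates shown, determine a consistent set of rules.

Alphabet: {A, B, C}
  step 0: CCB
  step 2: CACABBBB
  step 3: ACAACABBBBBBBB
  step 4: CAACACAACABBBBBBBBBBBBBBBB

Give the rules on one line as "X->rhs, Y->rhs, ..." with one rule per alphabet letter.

  step 3 ⇒ step 4: ACAACABBBBBBBB ⇒ CA·A·CA·CA·A·CA·BB·BB·BB·BB·BB·BB·BB·BB
    A ↦ CA
    B ↦ BB
    C ↦ A

A->CA, B->BB, C->A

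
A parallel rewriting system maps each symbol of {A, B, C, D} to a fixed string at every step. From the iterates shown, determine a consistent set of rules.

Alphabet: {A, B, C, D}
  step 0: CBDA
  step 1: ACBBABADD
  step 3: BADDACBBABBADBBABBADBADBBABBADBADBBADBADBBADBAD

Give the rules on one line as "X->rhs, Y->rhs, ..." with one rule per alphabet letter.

  step 0 ⇒ step 1: CBDA ⇒ AC·BBA·BAD·D
    A ↦ D
    B ↦ BBA
    C ↦ AC
    D ↦ BAD

A->D, B->BBA, C->AC, D->BAD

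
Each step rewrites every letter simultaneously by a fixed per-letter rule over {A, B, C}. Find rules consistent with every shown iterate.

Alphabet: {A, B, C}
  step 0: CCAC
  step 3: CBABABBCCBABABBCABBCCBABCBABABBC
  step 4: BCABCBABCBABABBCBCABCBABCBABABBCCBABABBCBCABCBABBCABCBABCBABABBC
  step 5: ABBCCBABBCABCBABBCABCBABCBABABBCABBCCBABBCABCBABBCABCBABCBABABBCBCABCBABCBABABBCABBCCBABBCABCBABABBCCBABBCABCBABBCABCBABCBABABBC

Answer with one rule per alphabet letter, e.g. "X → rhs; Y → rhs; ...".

A->CB, B->AB, C->BC

  step 4 ⇒ step 5: BCABCBABCBABABBCBCABCBABCBABABBCCBABABBCBCABCBABBCABCBABCBABABBC ⇒ AB·BC·CB·AB·BC·AB·CB·AB·BC·AB·CB·AB·CB·AB·AB·BC·AB·BC·CB·AB·BC·AB·CB·AB·BC·AB·CB·AB·CB·AB·AB·BC·BC·AB·CB·AB·CB·AB·AB·BC·AB·BC·CB·AB·BC·AB·CB·AB·AB·BC·CB·AB·BC·AB·CB·AB·BC·AB·CB·AB·CB·AB·AB·BC
    A ↦ CB
    B ↦ AB
    C ↦ BC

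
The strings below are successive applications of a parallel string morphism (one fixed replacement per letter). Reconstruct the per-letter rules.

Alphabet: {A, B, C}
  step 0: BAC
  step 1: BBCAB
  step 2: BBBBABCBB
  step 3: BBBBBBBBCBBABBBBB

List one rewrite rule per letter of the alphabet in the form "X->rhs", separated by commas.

A->C, B->BB, C->AB

  step 2 ⇒ step 3: BBBBABCBB ⇒ BB·BB·BB·BB·C·BB·AB·BB·BB
    A ↦ C
    B ↦ BB
    C ↦ AB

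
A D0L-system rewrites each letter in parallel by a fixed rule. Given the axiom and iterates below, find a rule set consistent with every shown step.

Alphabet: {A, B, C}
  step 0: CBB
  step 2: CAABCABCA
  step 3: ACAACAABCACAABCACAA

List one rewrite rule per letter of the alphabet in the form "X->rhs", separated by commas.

A->CAA, B->BC, C->A

  step 2 ⇒ step 3: CAABCABCA ⇒ A·CAA·CAA·BC·A·CAA·BC·A·CAA
    A ↦ CAA
    B ↦ BC
    C ↦ A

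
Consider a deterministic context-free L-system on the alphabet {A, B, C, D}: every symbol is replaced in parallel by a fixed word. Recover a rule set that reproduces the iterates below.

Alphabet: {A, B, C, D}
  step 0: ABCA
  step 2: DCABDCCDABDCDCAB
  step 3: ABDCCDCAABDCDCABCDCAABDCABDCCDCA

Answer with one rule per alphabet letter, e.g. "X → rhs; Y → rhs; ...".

  step 2 ⇒ step 3: DCABDCCDABDCDCAB ⇒ AB·DC·CD·CA·AB·DC·DC·AB·CD·CA·AB·DC·AB·DC·CD·CA
    A ↦ CD
    B ↦ CA
    C ↦ DC
    D ↦ AB

A->CD, B->CA, C->DC, D->AB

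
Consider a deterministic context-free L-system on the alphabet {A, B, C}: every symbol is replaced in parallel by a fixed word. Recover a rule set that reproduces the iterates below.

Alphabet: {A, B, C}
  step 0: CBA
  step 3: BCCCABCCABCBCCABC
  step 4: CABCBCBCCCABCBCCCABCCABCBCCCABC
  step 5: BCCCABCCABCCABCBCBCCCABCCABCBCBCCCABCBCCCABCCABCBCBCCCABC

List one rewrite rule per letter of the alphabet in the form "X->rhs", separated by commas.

A->C, B->CA, C->BC

  step 4 ⇒ step 5: CABCBCBCCCABCBCCCABCCABCBCCCABC ⇒ BC·C·CA·BC·CA·BC·CA·BC·BC·BC·C·CA·BC·CA·BC·BC·BC·C·CA·BC·BC·C·CA·BC·CA·BC·BC·BC·C·CA·BC
    A ↦ C
    B ↦ CA
    C ↦ BC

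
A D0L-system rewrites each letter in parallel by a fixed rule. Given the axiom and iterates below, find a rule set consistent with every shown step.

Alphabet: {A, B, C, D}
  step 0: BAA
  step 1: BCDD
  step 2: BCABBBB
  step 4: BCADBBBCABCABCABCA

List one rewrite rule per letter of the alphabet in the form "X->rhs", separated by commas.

  step 1 ⇒ step 2: BCDD ⇒ BC·A·BB·BB
    B ↦ BC
    C ↦ A
    D ↦ BB
  step 0 ⇒ step 1: BAA ⇒ BC·D·D
    A ↦ D

A->D, B->BC, C->A, D->BB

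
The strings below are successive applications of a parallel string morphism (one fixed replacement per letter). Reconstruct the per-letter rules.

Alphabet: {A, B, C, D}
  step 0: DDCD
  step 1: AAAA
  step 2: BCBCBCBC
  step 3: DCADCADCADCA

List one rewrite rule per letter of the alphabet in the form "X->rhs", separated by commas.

  step 2 ⇒ step 3: BCBCBCBC ⇒ DC·A·DC·A·DC·A·DC·A
    B ↦ DC
    C ↦ A
  step 1 ⇒ step 2: AAAA ⇒ BC·BC·BC·BC
    A ↦ BC
  step 0 ⇒ step 1: DDCD ⇒ A·A·A·A
    D ↦ A

A->BC, B->DC, C->A, D->A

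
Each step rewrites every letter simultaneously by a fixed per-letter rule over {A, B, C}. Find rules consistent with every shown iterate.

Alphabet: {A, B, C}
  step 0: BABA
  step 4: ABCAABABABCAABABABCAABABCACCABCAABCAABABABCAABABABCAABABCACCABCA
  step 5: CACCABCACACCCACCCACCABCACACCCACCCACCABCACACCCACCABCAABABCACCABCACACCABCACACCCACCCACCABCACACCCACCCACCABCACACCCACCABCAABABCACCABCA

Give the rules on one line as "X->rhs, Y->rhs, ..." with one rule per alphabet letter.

  step 4 ⇒ step 5: ABCAABABABCAABABABCAABABCACCABCAABCAABABABCAABABABCAABABCACCABCA ⇒ CA·CC·AB·CA·CA·CC·CA·CC·CA·CC·AB·CA·CA·CC·CA·CC·CA·CC·AB·CA·CA·CC·CA·CC·AB·CA·AB·AB·CA·CC·AB·CA·CA·CC·AB·CA·CA·CC·CA·CC·CA·CC·AB·CA·CA·CC·CA·CC·CA·CC·AB·CA·CA·CC·CA·CC·AB·CA·AB·AB·CA·CC·AB·CA
    A ↦ CA
    B ↦ CC
    C ↦ AB

A->CA, B->CC, C->AB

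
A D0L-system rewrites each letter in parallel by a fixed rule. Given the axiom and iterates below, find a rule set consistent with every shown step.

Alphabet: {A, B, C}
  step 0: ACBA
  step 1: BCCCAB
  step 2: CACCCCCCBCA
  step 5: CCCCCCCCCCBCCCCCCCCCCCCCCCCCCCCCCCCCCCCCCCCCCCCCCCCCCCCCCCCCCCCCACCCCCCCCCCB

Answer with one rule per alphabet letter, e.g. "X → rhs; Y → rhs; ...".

  step 1 ⇒ step 2: BCCCAB ⇒ CA·CC·CC·CC·B·CA
    A ↦ B
    B ↦ CA
    C ↦ CC

A->B, B->CA, C->CC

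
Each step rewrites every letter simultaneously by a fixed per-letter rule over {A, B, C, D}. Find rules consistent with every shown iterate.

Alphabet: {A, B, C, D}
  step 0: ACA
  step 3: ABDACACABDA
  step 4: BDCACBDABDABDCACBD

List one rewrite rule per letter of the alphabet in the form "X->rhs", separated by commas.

  step 3 ⇒ step 4: ABDACACABDA ⇒ BD·C·AC·BD·A·BD·A·BD·C·AC·BD
    A ↦ BD
    B ↦ C
    C ↦ A
    D ↦ AC

A->BD, B->C, C->A, D->AC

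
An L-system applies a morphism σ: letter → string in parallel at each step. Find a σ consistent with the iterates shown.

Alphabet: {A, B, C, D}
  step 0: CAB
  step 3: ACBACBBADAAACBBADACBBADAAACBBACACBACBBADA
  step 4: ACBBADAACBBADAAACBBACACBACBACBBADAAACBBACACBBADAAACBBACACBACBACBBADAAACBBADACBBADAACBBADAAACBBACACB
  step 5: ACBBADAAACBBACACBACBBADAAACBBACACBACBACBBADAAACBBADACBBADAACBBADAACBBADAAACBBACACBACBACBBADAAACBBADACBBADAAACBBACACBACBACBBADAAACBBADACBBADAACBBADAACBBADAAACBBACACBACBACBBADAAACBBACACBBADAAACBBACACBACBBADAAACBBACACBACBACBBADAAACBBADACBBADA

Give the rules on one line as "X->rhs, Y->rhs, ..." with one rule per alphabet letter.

  step 4 ⇒ step 5: ACBBADAACBBADAAACBBACACBACBACBBADAAACBBACACBBADAAACBBACACBACBACBBADAAACBBADACBBADAACBBADAAACBBACACB ⇒ ACB·BAD·A·A·ACB·BAC·ACB·ACB·BAD·A·A·ACB·BAC·ACB·ACB·ACB·BAD·A·A·ACB·BAD·ACB·BAD·A·ACB·BAD·A·ACB·BAD·A·A·ACB·BAC·ACB·ACB·ACB·BAD·A·A·ACB·BAD·ACB·BAD·A·A·ACB·BAC·ACB·ACB·ACB·BAD·A·A·ACB·BAD·ACB·BAD·A·ACB·BAD·A·ACB·BAD·A·A·ACB·BAC·ACB·ACB·ACB·BAD·A·A·ACB·BAC·ACB·BAD·A·A·ACB·BAC·ACB·ACB·BAD·A·A·ACB·BAC·ACB·ACB·ACB·BAD·A·A·ACB·BAD·ACB·BAD·A
    A ↦ ACB
    B ↦ A
    C ↦ BAD
    D ↦ BAC

A->ACB, B->A, C->BAD, D->BAC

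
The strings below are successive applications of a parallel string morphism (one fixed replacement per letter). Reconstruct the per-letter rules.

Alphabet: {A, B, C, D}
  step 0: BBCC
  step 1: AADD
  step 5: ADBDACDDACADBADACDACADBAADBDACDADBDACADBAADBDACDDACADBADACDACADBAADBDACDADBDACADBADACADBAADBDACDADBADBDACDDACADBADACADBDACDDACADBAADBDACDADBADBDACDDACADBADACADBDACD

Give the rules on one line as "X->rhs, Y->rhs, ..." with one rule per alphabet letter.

A->DAC, B->A, C->D, D->ADB

  step 0 ⇒ step 1: BBCC ⇒ A·A·D·D
    B ↦ A
    C ↦ D
    A ↦ DAC  (constrained at step 1)
    D ↦ ADB  (constrained at step 1)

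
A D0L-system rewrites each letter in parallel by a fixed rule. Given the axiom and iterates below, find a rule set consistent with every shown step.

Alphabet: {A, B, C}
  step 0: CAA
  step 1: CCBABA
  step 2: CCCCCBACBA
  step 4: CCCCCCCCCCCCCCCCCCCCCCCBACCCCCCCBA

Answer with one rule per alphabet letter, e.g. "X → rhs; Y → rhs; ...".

  step 1 ⇒ step 2: CCBABA ⇒ CC·CC·C·BA·C·BA
    A ↦ BA
    B ↦ C
    C ↦ CC

A->BA, B->C, C->CC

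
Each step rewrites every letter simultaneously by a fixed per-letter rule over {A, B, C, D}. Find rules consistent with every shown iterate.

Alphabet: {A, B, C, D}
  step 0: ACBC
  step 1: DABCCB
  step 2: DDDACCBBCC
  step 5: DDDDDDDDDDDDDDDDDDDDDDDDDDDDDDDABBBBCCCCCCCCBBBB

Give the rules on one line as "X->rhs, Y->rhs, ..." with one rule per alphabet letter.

A->DA, B->CC, C->B, D->DD

  step 1 ⇒ step 2: DABCCB ⇒ DD·DA·CC·B·B·CC
    A ↦ DA
    B ↦ CC
    C ↦ B
    D ↦ DD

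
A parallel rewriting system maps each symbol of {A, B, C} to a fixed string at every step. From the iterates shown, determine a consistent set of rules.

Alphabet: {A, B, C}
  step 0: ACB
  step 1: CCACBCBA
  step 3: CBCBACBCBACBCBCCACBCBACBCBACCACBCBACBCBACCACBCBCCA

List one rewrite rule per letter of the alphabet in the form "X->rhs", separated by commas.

A->CCA, B->CBA, C->CB

  step 0 ⇒ step 1: ACB ⇒ CCA·CB·CBA
    A ↦ CCA
    B ↦ CBA
    C ↦ CB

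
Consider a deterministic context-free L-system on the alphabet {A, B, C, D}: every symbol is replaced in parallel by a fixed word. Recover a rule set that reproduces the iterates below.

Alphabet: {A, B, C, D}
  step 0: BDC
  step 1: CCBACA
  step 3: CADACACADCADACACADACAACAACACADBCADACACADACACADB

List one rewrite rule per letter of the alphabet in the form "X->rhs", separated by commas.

A->CAD, B->CC, C->ACA, D->B

  step 0 ⇒ step 1: BDC ⇒ CC·B·ACA
    B ↦ CC
    C ↦ ACA
    D ↦ B
    A ↦ CAD  (constrained at step 1)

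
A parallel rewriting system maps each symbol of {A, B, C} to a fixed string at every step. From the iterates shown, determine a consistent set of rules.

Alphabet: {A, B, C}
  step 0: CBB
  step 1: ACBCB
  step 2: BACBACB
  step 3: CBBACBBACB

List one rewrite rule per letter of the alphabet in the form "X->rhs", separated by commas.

A->B, B->CB, C->A

  step 2 ⇒ step 3: BACBACB ⇒ CB·B·A·CB·B·A·CB
    A ↦ B
    B ↦ CB
    C ↦ A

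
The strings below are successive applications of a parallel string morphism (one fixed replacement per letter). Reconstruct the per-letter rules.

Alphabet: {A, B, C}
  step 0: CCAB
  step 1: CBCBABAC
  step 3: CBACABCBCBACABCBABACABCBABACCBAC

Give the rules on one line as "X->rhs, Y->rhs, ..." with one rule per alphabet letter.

A->AB, B->AC, C->CB

  step 0 ⇒ step 1: CCAB ⇒ CB·CB·AB·AC
    A ↦ AB
    B ↦ AC
    C ↦ CB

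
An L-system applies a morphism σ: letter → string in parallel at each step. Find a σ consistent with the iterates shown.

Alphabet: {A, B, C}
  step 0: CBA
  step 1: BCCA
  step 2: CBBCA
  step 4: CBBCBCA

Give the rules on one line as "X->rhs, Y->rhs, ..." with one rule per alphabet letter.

A->CA, B->C, C->B

  step 1 ⇒ step 2: BCCA ⇒ C·B·B·CA
    A ↦ CA
    B ↦ C
    C ↦ B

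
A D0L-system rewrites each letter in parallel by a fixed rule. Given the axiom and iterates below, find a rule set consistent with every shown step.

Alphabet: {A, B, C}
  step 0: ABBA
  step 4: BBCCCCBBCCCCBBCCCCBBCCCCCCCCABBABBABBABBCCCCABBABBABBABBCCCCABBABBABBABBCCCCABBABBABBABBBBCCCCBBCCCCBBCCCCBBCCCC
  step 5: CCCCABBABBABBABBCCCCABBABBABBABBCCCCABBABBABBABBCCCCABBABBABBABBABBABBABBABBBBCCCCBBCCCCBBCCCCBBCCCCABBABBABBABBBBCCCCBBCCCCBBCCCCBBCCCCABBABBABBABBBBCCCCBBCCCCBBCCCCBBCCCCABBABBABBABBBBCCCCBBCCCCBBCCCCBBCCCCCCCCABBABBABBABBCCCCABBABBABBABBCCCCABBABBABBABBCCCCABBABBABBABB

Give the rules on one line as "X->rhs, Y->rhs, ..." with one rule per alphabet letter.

A->BB, B->CC, C->ABB

  step 4 ⇒ step 5: BBCCCCBBCCCCBBCCCCBBCCCCCCCCABBABBABBABBCCCCABBABBABBABBCCCCABBABBABBABBCCCCABBABBABBABBBBCCCCBBCCCCBBCCCCBBCCCC ⇒ CC·CC·ABB·ABB·ABB·ABB·CC·CC·ABB·ABB·ABB·ABB·CC·CC·ABB·ABB·ABB·ABB·CC·CC·ABB·ABB·ABB·ABB·ABB·ABB·ABB·ABB·BB·CC·CC·BB·CC·CC·BB·CC·CC·BB·CC·CC·ABB·ABB·ABB·ABB·BB·CC·CC·BB·CC·CC·BB·CC·CC·BB·CC·CC·ABB·ABB·ABB·ABB·BB·CC·CC·BB·CC·CC·BB·CC·CC·BB·CC·CC·ABB·ABB·ABB·ABB·BB·CC·CC·BB·CC·CC·BB·CC·CC·BB·CC·CC·CC·CC·ABB·ABB·ABB·ABB·CC·CC·ABB·ABB·ABB·ABB·CC·CC·ABB·ABB·ABB·ABB·CC·CC·ABB·ABB·ABB·ABB
    A ↦ BB
    B ↦ CC
    C ↦ ABB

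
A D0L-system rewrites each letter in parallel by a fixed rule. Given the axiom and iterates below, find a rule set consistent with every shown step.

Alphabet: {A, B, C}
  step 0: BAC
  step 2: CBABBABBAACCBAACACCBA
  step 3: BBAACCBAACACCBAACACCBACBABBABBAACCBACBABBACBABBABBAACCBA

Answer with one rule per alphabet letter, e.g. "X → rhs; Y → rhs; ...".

A->CBA, B->AC, C->BBA

  step 2 ⇒ step 3: CBABBABBAACCBAACACCBA ⇒ BBA·AC·CBA·AC·AC·CBA·AC·AC·CBA·CBA·BBA·BBA·AC·CBA·CBA·BBA·CBA·BBA·BBA·AC·CBA
    A ↦ CBA
    B ↦ AC
    C ↦ BBA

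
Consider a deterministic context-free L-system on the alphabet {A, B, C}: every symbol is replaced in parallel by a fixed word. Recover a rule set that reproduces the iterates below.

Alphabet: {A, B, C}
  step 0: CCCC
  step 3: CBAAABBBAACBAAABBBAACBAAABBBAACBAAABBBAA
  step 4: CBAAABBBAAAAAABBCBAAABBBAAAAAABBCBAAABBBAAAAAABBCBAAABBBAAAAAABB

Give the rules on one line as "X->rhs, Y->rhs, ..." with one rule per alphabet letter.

  step 3 ⇒ step 4: CBAAABBBAACBAAABBBAACBAAABBBAACBAAABBBAA ⇒ CBA·AA·B·B·B·AA·AA·AA·B·B·CBA·AA·B·B·B·AA·AA·AA·B·B·CBA·AA·B·B·B·AA·AA·AA·B·B·CBA·AA·B·B·B·AA·AA·AA·B·B
    A ↦ B
    B ↦ AA
    C ↦ CBA

A->B, B->AA, C->CBA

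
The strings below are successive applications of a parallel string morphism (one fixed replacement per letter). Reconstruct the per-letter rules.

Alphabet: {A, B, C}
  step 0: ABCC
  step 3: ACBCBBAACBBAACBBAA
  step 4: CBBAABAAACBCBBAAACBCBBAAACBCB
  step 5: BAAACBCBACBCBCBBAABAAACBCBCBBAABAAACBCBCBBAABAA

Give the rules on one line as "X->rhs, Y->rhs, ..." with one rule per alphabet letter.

A->CB, B->A, C->BA

  step 4 ⇒ step 5: CBBAABAAACBCBBAAACBCBBAAACBCB ⇒ BA·A·A·CB·CB·A·CB·CB·CB·BA·A·BA·A·A·CB·CB·CB·BA·A·BA·A·A·CB·CB·CB·BA·A·BA·A
    A ↦ CB
    B ↦ A
    C ↦ BA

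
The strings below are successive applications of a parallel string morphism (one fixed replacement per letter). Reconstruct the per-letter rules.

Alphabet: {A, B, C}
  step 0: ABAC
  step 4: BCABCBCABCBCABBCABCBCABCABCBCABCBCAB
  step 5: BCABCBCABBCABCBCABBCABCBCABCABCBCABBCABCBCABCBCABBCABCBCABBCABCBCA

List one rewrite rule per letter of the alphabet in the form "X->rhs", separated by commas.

A->C, B->BCA, C->B

  step 4 ⇒ step 5: BCABCBCABCBCABBCABCBCABCABCBCABCBCAB ⇒ BCA·B·C·BCA·B·BCA·B·C·BCA·B·BCA·B·C·BCA·BCA·B·C·BCA·B·BCA·B·C·BCA·B·C·BCA·B·BCA·B·C·BCA·B·BCA·B·C·BCA
    A ↦ C
    B ↦ BCA
    C ↦ B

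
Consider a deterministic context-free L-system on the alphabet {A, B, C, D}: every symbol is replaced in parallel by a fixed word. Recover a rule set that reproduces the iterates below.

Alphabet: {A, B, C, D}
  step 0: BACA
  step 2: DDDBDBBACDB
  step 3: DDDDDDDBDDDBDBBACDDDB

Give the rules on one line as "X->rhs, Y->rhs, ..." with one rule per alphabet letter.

A->B, B->DB, C->AC, D->DD

  step 2 ⇒ step 3: DDDBDBBACDB ⇒ DD·DD·DD·DB·DD·DB·DB·B·AC·DD·DB
    A ↦ B
    B ↦ DB
    C ↦ AC
    D ↦ DD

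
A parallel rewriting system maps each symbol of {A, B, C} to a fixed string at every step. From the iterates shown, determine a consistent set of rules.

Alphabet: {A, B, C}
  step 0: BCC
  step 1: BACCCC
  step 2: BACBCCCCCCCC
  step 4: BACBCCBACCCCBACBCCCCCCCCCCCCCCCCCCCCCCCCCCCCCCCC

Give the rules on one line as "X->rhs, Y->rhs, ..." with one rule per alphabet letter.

  step 1 ⇒ step 2: BACCCC ⇒ BA·CB·CC·CC·CC·CC
    A ↦ CB
    B ↦ BA
    C ↦ CC

A->CB, B->BA, C->CC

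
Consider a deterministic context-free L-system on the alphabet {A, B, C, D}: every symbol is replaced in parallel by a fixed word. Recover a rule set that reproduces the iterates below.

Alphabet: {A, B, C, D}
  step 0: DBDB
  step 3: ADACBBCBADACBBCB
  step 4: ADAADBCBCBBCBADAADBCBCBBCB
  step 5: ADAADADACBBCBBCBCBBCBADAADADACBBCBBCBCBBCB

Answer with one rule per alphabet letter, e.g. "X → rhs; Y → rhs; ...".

  step 4 ⇒ step 5: ADAADBCBCBBCBADAADBCBCBBCB ⇒ AD·A·AD·AD·A·CB·B·CB·B·CB·CB·B·CB·AD·A·AD·AD·A·CB·B·CB·B·CB·CB·B·CB
    A ↦ AD
    B ↦ CB
    C ↦ B
    D ↦ A

A->AD, B->CB, C->B, D->A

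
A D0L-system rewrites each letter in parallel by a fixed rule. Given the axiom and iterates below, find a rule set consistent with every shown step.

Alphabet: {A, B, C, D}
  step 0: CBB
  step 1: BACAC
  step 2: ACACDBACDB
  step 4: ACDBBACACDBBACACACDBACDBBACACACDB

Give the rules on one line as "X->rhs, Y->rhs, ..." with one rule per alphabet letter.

A->ACD, B->AC, C->B, D->B

  step 1 ⇒ step 2: BACAC ⇒ AC·ACD·B·ACD·B
    A ↦ ACD
    B ↦ AC
    C ↦ B
    D ↦ B  (constrained at step 2)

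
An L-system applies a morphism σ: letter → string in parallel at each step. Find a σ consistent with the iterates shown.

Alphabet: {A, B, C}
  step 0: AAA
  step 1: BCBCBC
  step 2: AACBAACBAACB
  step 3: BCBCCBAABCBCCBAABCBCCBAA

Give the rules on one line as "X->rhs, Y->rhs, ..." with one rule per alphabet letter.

A->BC, B->AA, C->CB

  step 2 ⇒ step 3: AACBAACBAACB ⇒ BC·BC·CB·AA·BC·BC·CB·AA·BC·BC·CB·AA
    A ↦ BC
    B ↦ AA
    C ↦ CB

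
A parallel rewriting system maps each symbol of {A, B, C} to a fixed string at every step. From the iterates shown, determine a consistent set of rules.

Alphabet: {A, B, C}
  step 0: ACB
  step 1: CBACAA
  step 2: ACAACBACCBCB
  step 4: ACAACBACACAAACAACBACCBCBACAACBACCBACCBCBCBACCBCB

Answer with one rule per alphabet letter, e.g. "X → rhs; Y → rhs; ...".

A->CB, B->AA, C->AC

  step 1 ⇒ step 2: CBACAA ⇒ AC·AA·CB·AC·CB·CB
    A ↦ CB
    B ↦ AA
    C ↦ AC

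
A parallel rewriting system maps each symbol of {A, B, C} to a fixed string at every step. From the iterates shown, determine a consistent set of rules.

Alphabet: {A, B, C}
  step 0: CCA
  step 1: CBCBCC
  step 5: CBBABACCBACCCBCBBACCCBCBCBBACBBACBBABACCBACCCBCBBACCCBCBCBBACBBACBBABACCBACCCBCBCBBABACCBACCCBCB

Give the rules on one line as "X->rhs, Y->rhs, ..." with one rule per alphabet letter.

  step 0 ⇒ step 1: CCA ⇒ CB·CB·CC
    A ↦ CC
    C ↦ CB
    B ↦ BA  (constrained at step 1)

A->CC, B->BA, C->CB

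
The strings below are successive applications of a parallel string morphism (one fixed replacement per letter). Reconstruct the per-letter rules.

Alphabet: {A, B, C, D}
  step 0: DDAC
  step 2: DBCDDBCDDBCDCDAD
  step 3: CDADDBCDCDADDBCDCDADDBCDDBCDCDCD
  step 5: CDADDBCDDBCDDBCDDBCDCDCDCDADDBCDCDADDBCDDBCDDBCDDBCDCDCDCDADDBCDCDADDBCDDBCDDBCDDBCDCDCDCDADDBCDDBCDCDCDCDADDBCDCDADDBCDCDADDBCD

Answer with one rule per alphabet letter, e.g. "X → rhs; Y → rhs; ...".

A->CD, B->AD, C->DB, D->CD

  step 2 ⇒ step 3: DBCDDBCDDBCDCDAD ⇒ CD·AD·DB·CD·CD·AD·DB·CD·CD·AD·DB·CD·DB·CD·CD·CD
    A ↦ CD
    B ↦ AD
    C ↦ DB
    D ↦ CD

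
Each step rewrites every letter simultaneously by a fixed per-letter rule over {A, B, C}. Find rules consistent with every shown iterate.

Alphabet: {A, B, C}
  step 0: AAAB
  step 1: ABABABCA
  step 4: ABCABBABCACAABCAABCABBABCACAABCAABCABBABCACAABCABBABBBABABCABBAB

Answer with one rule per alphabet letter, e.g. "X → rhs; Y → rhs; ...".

  step 0 ⇒ step 1: AAAB ⇒ AB·AB·AB·CA
    A ↦ AB
    B ↦ CA
    C ↦ BB  (constrained at step 1)

A->AB, B->CA, C->BB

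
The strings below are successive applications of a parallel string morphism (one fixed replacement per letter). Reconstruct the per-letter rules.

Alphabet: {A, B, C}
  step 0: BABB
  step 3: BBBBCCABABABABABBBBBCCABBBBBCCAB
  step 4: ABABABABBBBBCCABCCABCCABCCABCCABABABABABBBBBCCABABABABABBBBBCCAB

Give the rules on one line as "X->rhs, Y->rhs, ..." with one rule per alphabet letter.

A->CC, B->AB, C->BB

  step 3 ⇒ step 4: BBBBCCABABABABABBBBBCCABBBBBCCAB ⇒ AB·AB·AB·AB·BB·BB·CC·AB·CC·AB·CC·AB·CC·AB·CC·AB·AB·AB·AB·AB·BB·BB·CC·AB·AB·AB·AB·AB·BB·BB·CC·AB
    A ↦ CC
    B ↦ AB
    C ↦ BB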